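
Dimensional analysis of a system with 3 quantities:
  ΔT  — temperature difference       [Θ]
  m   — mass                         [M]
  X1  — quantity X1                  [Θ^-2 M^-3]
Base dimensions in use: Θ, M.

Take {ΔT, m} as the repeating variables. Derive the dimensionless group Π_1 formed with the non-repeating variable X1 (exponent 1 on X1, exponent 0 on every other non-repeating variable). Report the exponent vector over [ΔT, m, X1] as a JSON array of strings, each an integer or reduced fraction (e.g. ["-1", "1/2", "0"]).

Dimensional matrix (Θ×M by ΔT×m×X1):
  Θ: [ 1  0 -2]
  M: [ 0  1 -3]
Echelon form has 2 nonzero rows (pivots: ΔT,m)
Repeat: ΔT,m; free: X1
RREF:
  r0: [   1    0   -2]
  r1: [   0    1   -3]
Fix exponent of X1 at 1; solve each RREF row for its pivot's exponent:
  r0: exp(ΔT) + (-2)·1 = 0 ⇒ exp(ΔT) = 2
  r1: exp(m) + (-3)·1 = 0 ⇒ exp(m) = 3
Π_1 = ΔT^2 · m^3 · X1

["2", "3", "1"]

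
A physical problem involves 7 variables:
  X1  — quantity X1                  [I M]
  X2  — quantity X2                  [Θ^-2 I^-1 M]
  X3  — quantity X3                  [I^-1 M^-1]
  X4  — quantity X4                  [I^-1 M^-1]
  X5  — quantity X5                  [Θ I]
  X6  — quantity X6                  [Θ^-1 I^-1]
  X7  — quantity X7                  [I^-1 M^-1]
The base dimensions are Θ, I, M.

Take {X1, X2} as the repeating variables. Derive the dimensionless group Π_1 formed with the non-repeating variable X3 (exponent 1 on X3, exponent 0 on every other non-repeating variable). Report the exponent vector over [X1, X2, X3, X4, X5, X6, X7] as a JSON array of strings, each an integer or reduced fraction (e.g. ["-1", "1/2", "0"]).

Write exponents as rows Θ,I,M / cols X1,X2,X3,X4,X5,X6,X7:
  Θ: [ 0 -2  0  0  1 -1  0]
  I: [ 1 -1 -1 -1  1 -1 -1]
  M: [ 1  1 -1 -1  0  0 -1]
Echelon form has 2 nonzero rows (pivots: X1,X2)
Repeat: X1,X2; free: X3,X4,X5,X6,X7
RREF:
  r0: [   1    0   -1   -1  1/2 -1/2   -1]
  r1: [   0    1    0    0 -1/2  1/2    0]
  r2: [   0    0    0    0    0    0    0]
Fix exponent of X3 at 1, X4 at 0, X5 at 0, X6 at 0, X7 at 0; solve each RREF row for its pivot's exponent:
  r0: exp(X1) + (-1)·1 = 0 ⇒ exp(X1) = 1
  r1: exp(X2) + (0)·1 = 0 ⇒ exp(X2) = 0
Π_1 = X1 · X3

["1", "0", "1", "0", "0", "0", "0"]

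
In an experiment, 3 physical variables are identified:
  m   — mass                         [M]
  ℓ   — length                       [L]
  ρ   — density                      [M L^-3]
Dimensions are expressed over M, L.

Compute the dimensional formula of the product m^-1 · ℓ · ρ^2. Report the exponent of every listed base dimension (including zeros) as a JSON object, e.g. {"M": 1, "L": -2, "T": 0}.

{"M": 1, "L": -5}

Exponent matrix [M,L] × [m,ℓ,ρ]:
  M: [ 1  0  1]
  L: [ 0  1 -3]
  [M]: (-1)·1+(1)·0+(2)·1 = 1
  [L]: (-1)·0+(1)·1+(2)·-3 = -5
⇒ M L^-5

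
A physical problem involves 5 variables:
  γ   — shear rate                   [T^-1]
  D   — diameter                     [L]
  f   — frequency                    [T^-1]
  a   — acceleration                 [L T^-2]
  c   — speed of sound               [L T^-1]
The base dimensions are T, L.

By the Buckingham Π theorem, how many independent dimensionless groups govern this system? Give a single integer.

Exponent matrix [T,L] × [γ,D,f,a,c]:
  T: [-1  0 -1 -2 -1]
  L: [ 0  1  0  1  1]
Echelon form has 2 nonzero rows (pivots: γ,D)
Π count = n − r = 5 − 2 = 3

3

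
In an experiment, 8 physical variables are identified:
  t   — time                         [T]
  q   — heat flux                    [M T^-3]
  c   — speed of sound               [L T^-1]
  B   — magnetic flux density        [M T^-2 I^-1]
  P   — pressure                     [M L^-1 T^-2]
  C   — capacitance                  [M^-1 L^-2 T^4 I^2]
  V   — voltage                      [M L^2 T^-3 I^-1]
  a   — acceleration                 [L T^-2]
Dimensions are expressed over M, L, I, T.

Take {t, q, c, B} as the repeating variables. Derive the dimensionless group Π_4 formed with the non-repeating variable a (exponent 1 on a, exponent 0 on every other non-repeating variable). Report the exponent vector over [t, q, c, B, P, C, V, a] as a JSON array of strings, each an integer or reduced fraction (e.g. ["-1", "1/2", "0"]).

Write exponents as rows M,L,I,T / cols t,q,c,B,P,C,V,a:
  M: [ 0  1  0  1  1 -1  1  0]
  L: [ 0  0  1  0 -1 -2  2  1]
  I: [ 0  0  0 -1  0  2 -1  0]
  T: [ 1 -3 -1 -2 -2  4 -3 -2]
Row reduction gives pivot columns t,q,c,B; rank = 4
Pivot set = {t,q,c,B}, free = {P,C,V,a}
RREF:
  r0: [   1    0    0    0    0    1    1   -1]
  r1: [   0    1    0    0    1    1    0    0]
  r2: [   0    0    1    0   -1   -2    2    1]
  r3: [   0    0    0    1    0   -2    1    0]
Fix exponent of a at 1, P at 0, C at 0, V at 0; solve each RREF row for its pivot's exponent:
  r0: exp(t) + (-1)·1 = 0 ⇒ exp(t) = 1
  r1: exp(q) + (0)·1 = 0 ⇒ exp(q) = 0
  r2: exp(c) + (1)·1 = 0 ⇒ exp(c) = -1
  r3: exp(B) + (0)·1 = 0 ⇒ exp(B) = 0
Π_4 = t · c^-1 · a

["1", "0", "-1", "0", "0", "0", "0", "1"]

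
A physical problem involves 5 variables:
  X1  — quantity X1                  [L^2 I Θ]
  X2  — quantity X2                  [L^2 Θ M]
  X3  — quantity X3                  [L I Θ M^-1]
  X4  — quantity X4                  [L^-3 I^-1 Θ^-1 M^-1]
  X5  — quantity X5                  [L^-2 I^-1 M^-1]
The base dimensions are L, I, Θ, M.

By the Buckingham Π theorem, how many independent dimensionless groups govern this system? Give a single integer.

Dimensional matrix (L×I×Θ×M by X1×X2×X3×X4×X5):
  L: [ 2  2  1 -3 -2]
  I: [ 1  0  1 -1 -1]
  Θ: [ 1  1  1 -1  0]
  M: [ 0  1 -1 -1 -1]
Echelon form has 3 nonzero rows (pivots: X1,X2,X3)
5 vars − rank 3 = 2 Π groups

2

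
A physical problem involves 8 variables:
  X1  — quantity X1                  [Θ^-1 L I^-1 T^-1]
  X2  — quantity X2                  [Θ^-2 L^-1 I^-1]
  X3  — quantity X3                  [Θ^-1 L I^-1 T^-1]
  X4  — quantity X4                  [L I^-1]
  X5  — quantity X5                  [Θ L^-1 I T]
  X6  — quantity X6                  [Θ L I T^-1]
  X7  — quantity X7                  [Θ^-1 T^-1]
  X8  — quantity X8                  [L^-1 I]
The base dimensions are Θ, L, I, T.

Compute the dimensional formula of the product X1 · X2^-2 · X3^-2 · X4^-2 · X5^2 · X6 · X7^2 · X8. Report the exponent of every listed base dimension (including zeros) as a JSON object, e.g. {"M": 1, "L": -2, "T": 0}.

{"Θ": 6, "L": -3, "I": 9, "T": 0}

Write exponents as rows Θ,L,I,T / cols X1,X2,X3,X4,X5,X6,X7,X8:
  Θ: [-1 -2 -1  0  1  1 -1  0]
  L: [ 1 -1  1  1 -1  1  0 -1]
  I: [-1 -1 -1 -1  1  1  0  1]
  T: [-1  0 -1  0  1 -1 -1  0]
  [Θ]: (1)·-1+(-2)·-2+(-2)·-1+(-2)·0+(2)·1+(1)·1+(2)·-1+(1)·0 = 6
  [L]: (1)·1+(-2)·-1+(-2)·1+(-2)·1+(2)·-1+(1)·1+(2)·0+(1)·-1 = -3
  [I]: (1)·-1+(-2)·-1+(-2)·-1+(-2)·-1+(2)·1+(1)·1+(2)·0+(1)·1 = 9
  [T]: (1)·-1+(-2)·0+(-2)·-1+(-2)·0+(2)·1+(1)·-1+(2)·-1+(1)·0 = 0
⇒ Θ^6 L^-3 I^9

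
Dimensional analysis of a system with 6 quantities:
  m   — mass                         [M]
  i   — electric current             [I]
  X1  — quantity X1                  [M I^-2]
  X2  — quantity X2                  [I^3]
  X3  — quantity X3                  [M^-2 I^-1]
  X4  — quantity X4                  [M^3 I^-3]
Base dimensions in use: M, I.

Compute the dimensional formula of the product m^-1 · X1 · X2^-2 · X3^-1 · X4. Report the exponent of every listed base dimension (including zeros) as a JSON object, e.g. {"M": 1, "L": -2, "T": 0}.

{"M": 5, "I": -10}

Write exponents as rows M,I / cols m,i,X1,X2,X3,X4:
  M: [ 1  0  1  0 -2  3]
  I: [ 0  1 -2  3 -1 -3]
  [M]: (-1)·1+(1)·1+(-2)·0+(-1)·-2+(1)·3 = 5
  [I]: (-1)·0+(1)·-2+(-2)·3+(-1)·-1+(1)·-3 = -10
⇒ M^5 I^-10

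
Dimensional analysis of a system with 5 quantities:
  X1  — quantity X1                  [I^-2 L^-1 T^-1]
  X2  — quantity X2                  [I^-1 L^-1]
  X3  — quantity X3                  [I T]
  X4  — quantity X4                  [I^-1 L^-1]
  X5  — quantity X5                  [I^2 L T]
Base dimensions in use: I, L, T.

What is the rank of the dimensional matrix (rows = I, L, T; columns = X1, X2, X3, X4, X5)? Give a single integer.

2

Dimensional matrix (I×L×T by X1×X2×X3×X4×X5):
  I: [-2 -1  1 -1  2]
  L: [-1 -1  0 -1  1]
  T: [-1  0  1  0  1]
Echelon form has 2 nonzero rows (pivots: X1,X2)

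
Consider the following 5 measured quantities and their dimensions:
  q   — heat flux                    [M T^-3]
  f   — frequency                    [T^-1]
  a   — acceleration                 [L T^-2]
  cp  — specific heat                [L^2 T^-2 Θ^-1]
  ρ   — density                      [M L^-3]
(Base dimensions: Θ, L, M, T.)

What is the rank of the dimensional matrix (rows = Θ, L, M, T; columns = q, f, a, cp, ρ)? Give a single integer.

Write exponents as rows Θ,L,M,T / cols q,f,a,cp,ρ:
  Θ: [ 0  0  0 -1  0]
  L: [ 0  0  1  2 -3]
  M: [ 1  0  0  0  1]
  T: [-3 -1 -2 -2  0]
Echelon form has 4 nonzero rows (pivots: q,f,a,cp)

4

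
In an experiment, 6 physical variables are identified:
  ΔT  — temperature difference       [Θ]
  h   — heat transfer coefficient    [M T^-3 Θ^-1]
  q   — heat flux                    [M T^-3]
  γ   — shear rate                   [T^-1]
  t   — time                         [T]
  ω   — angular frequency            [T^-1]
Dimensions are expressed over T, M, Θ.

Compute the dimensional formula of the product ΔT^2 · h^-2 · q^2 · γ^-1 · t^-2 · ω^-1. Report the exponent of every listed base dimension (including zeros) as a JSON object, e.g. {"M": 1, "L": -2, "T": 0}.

{"T": 0, "M": 0, "Θ": 4}

Exponent matrix [T,M,Θ] × [ΔT,h,q,γ,t,ω]:
  T: [ 0 -3 -3 -1  1 -1]
  M: [ 0  1  1  0  0  0]
  Θ: [ 1 -1  0  0  0  0]
  [T]: (2)·0+(-2)·-3+(2)·-3+(-1)·-1+(-2)·1+(-1)·-1 = 0
  [M]: (2)·0+(-2)·1+(2)·1+(-1)·0+(-2)·0+(-1)·0 = 0
  [Θ]: (2)·1+(-2)·-1+(2)·0+(-1)·0+(-2)·0+(-1)·0 = 4
⇒ Θ^4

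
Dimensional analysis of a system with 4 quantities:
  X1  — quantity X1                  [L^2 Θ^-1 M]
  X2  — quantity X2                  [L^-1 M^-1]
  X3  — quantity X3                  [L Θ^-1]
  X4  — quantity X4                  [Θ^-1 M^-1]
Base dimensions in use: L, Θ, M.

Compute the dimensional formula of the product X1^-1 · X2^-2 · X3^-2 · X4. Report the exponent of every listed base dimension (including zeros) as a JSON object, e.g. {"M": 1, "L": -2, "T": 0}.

Exponent matrix [L,Θ,M] × [X1,X2,X3,X4]:
  L: [ 2 -1  1  0]
  Θ: [-1  0 -1 -1]
  M: [ 1 -1  0 -1]
  [L]: (-1)·2+(-2)·-1+(-2)·1+(1)·0 = -2
  [Θ]: (-1)·-1+(-2)·0+(-2)·-1+(1)·-1 = 2
  [M]: (-1)·1+(-2)·-1+(-2)·0+(1)·-1 = 0
⇒ L^-2 Θ^2

{"L": -2, "Θ": 2, "M": 0}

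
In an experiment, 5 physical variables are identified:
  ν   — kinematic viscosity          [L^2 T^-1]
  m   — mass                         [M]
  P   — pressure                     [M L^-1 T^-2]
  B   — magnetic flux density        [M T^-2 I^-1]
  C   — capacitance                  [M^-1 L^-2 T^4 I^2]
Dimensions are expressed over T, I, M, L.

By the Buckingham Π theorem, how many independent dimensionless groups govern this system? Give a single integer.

Dimensional matrix (T×I×M×L by ν×m×P×B×C):
  T: [-1  0 -2 -2  4]
  I: [ 0  0  0 -1  2]
  M: [ 0  1  1  1 -1]
  L: [ 2  0 -1  0 -2]
RREF → pivots at {ν,m,P,B} ⇒ r = 4
n=5, r=4 ⇒ 1 dimensionless group

1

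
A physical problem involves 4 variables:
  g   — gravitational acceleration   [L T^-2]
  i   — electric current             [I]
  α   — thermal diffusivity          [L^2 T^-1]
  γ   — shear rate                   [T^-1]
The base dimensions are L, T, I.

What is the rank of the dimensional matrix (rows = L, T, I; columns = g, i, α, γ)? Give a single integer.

3

Write exponents as rows L,T,I / cols g,i,α,γ:
  L: [ 1  0  2  0]
  T: [-2  0 -1 -1]
  I: [ 0  1  0  0]
Echelon form has 3 nonzero rows (pivots: g,i,α)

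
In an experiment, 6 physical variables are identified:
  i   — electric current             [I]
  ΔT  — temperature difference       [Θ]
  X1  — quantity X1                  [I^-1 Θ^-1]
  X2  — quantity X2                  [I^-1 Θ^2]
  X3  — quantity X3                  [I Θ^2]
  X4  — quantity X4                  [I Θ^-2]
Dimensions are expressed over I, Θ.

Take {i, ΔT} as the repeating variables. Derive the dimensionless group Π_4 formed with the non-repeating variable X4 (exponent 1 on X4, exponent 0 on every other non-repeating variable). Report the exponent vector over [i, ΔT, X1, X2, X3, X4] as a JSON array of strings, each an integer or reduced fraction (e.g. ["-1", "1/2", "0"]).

Dimensional matrix (I×Θ by i×ΔT×X1×X2×X3×X4):
  I: [ 1  0 -1 -1  1  1]
  Θ: [ 0  1 -1  2  2 -2]
Row reduction gives pivot columns i,ΔT; rank = 2
Pivot set = {i,ΔT}, free = {X1,X2,X3,X4}
RREF:
  r0: [   1    0   -1   -1    1    1]
  r1: [   0    1   -1    2    2   -2]
Fix exponent of X4 at 1, X1 at 0, X2 at 0, X3 at 0; solve each RREF row for its pivot's exponent:
  r0: exp(i) + (1)·1 = 0 ⇒ exp(i) = -1
  r1: exp(ΔT) + (-2)·1 = 0 ⇒ exp(ΔT) = 2
Π_4 = i^-1 · ΔT^2 · X4

["-1", "2", "0", "0", "0", "1"]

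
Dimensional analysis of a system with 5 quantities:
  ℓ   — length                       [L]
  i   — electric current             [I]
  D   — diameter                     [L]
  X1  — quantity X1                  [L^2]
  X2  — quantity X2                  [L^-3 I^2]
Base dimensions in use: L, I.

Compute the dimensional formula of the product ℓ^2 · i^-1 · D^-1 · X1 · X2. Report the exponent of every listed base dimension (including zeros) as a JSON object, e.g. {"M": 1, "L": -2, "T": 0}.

{"L": 0, "I": 1}

Dimensional matrix (L×I by ℓ×i×D×X1×X2):
  L: [ 1  0  1  2 -3]
  I: [ 0  1  0  0  2]
  [L]: (2)·1+(-1)·0+(-1)·1+(1)·2+(1)·-3 = 0
  [I]: (2)·0+(-1)·1+(-1)·0+(1)·0+(1)·2 = 1
⇒ I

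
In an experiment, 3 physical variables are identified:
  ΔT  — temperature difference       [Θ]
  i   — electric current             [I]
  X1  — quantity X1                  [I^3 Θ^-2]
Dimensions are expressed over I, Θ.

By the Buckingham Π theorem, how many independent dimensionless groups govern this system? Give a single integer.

Exponent matrix [I,Θ] × [ΔT,i,X1]:
  I: [ 0  1  3]
  Θ: [ 1  0 -2]
RREF → pivots at {ΔT,i} ⇒ r = 2
n=3, r=2 ⇒ 1 dimensionless group

1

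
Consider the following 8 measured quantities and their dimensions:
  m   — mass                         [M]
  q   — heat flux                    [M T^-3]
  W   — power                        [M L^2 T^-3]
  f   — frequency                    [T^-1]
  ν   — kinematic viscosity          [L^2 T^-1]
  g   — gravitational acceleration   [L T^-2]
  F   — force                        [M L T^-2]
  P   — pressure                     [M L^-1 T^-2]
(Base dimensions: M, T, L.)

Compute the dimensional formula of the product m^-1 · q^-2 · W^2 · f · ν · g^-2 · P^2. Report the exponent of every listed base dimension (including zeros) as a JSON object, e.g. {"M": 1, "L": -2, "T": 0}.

Dimensional matrix (M×T×L by m×q×W×f×ν×g×F×P):
  M: [ 1  1  1  0  0  0  1  1]
  T: [ 0 -3 -3 -1 -1 -2 -2 -2]
  L: [ 0  0  2  0  2  1  1 -1]
  [M]: (-1)·1+(-2)·1+(2)·1+(1)·0+(1)·0+(-2)·0+(2)·1 = 1
  [T]: (-1)·0+(-2)·-3+(2)·-3+(1)·-1+(1)·-1+(-2)·-2+(2)·-2 = -2
  [L]: (-1)·0+(-2)·0+(2)·2+(1)·0+(1)·2+(-2)·1+(2)·-1 = 2
⇒ M T^-2 L^2

{"M": 1, "T": -2, "L": 2}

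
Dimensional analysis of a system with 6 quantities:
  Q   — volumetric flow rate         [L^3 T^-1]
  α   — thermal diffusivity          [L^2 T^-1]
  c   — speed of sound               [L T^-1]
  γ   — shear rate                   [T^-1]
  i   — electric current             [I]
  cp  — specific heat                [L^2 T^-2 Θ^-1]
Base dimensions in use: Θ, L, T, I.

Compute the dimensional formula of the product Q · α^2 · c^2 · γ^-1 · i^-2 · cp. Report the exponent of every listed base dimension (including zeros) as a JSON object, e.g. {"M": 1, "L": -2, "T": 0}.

{"Θ": -1, "L": 11, "T": -6, "I": -2}

Dimensional matrix (Θ×L×T×I by Q×α×c×γ×i×cp):
  Θ: [ 0  0  0  0  0 -1]
  L: [ 3  2  1  0  0  2]
  T: [-1 -1 -1 -1  0 -2]
  I: [ 0  0  0  0  1  0]
  [Θ]: (1)·0+(2)·0+(2)·0+(-1)·0+(-2)·0+(1)·-1 = -1
  [L]: (1)·3+(2)·2+(2)·1+(-1)·0+(-2)·0+(1)·2 = 11
  [T]: (1)·-1+(2)·-1+(2)·-1+(-1)·-1+(-2)·0+(1)·-2 = -6
  [I]: (1)·0+(2)·0+(2)·0+(-1)·0+(-2)·1+(1)·0 = -2
⇒ Θ^-1 L^11 T^-6 I^-2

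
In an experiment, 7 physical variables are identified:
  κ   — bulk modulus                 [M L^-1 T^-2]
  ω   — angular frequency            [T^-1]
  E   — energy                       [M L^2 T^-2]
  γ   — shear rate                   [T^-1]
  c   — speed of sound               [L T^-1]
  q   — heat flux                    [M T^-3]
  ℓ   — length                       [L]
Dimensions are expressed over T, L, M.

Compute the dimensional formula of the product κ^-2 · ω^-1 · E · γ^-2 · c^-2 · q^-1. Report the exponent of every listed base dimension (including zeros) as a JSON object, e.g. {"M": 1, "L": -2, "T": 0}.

{"T": 10, "L": 2, "M": -2}

Dimensional matrix (T×L×M by κ×ω×E×γ×c×q×ℓ):
  T: [-2 -1 -2 -1 -1 -3  0]
  L: [-1  0  2  0  1  0  1]
  M: [ 1  0  1  0  0  1  0]
  [T]: (-2)·-2+(-1)·-1+(1)·-2+(-2)·-1+(-2)·-1+(-1)·-3 = 10
  [L]: (-2)·-1+(-1)·0+(1)·2+(-2)·0+(-2)·1+(-1)·0 = 2
  [M]: (-2)·1+(-1)·0+(1)·1+(-2)·0+(-2)·0+(-1)·1 = -2
⇒ T^10 L^2 M^-2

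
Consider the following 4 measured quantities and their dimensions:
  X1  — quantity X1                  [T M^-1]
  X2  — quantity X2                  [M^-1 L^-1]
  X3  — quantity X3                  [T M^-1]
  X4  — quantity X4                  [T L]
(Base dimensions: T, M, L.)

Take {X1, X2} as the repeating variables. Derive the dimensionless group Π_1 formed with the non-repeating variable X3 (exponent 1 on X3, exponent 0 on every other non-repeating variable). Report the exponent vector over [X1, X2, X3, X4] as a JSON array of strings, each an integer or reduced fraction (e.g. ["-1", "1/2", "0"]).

Exponent matrix [T,M,L] × [X1,X2,X3,X4]:
  T: [ 1  0  1  1]
  M: [-1 -1 -1  0]
  L: [ 0 -1  0  1]
Row reduction gives pivot columns X1,X2; rank = 2
Pivot set = {X1,X2}, free = {X3,X4}
RREF:
  r0: [   1    0    1    1]
  r1: [   0    1    0   -1]
  r2: [   0    0    0    0]
Fix exponent of X3 at 1, X4 at 0; solve each RREF row for its pivot's exponent:
  r0: exp(X1) + (1)·1 = 0 ⇒ exp(X1) = -1
  r1: exp(X2) + (0)·1 = 0 ⇒ exp(X2) = 0
Π_1 = X1^-1 · X3

["-1", "0", "1", "0"]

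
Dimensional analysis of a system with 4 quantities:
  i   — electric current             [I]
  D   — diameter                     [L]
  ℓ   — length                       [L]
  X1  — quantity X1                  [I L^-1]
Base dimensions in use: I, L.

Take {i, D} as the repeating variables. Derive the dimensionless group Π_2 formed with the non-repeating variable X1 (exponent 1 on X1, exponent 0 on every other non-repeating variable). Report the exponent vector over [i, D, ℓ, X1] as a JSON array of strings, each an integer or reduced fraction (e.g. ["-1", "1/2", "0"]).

["-1", "1", "0", "1"]

Dimensional matrix (I×L by i×D×ℓ×X1):
  I: [ 1  0  0  1]
  L: [ 0  1  1 -1]
RREF → pivots at {i,D} ⇒ r = 2
Pivot set = {i,D}, free = {ℓ,X1}
RREF:
  r0: [   1    0    0    1]
  r1: [   0    1    1   -1]
Fix exponent of X1 at 1, ℓ at 0; solve each RREF row for its pivot's exponent:
  r0: exp(i) + (1)·1 = 0 ⇒ exp(i) = -1
  r1: exp(D) + (-1)·1 = 0 ⇒ exp(D) = 1
Π_2 = i^-1 · D · X1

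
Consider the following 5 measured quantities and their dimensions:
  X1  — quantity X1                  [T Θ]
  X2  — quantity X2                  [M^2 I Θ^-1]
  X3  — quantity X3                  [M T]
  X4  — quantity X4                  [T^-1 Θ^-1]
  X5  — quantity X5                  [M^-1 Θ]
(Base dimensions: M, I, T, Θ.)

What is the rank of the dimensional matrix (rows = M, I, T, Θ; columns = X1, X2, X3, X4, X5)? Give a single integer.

Write exponents as rows M,I,T,Θ / cols X1,X2,X3,X4,X5:
  M: [ 0  2  1  0 -1]
  I: [ 0  1  0  0  0]
  T: [ 1  0  1 -1  0]
  Θ: [ 1 -1  0 -1  1]
Echelon form has 3 nonzero rows (pivots: X1,X2,X3)

3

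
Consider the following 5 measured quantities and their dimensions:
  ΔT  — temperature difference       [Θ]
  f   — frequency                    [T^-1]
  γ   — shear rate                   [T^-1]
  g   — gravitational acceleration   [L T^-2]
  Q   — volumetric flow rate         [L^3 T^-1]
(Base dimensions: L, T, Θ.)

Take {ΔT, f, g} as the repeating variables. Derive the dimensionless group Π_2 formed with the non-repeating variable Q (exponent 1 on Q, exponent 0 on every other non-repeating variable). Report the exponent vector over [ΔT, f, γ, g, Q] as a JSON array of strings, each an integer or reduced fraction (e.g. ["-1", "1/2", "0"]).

["0", "5", "0", "-3", "1"]

Exponent matrix [L,T,Θ] × [ΔT,f,γ,g,Q]:
  L: [ 0  0  0  1  3]
  T: [ 0 -1 -1 -2 -1]
  Θ: [ 1  0  0  0  0]
Row reduction gives pivot columns ΔT,f,g; rank = 3
Repeat: ΔT,f,g; free: γ,Q
RREF:
  r0: [   1    0    0    0    0]
  r1: [   0    1    1    0   -5]
  r2: [   0    0    0    1    3]
Fix exponent of Q at 1, γ at 0; solve each RREF row for its pivot's exponent:
  r0: exp(ΔT) + (0)·1 = 0 ⇒ exp(ΔT) = 0
  r1: exp(f) + (-5)·1 = 0 ⇒ exp(f) = 5
  r2: exp(g) + (3)·1 = 0 ⇒ exp(g) = -3
Π_2 = f^5 · g^-3 · Q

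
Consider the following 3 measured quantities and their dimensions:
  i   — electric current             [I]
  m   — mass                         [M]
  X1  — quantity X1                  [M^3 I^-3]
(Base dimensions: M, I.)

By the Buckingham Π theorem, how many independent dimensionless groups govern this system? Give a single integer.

1

Write exponents as rows M,I / cols i,m,X1:
  M: [ 0  1  3]
  I: [ 1  0 -3]
Echelon form has 2 nonzero rows (pivots: i,m)
3 vars − rank 2 = 1 Π group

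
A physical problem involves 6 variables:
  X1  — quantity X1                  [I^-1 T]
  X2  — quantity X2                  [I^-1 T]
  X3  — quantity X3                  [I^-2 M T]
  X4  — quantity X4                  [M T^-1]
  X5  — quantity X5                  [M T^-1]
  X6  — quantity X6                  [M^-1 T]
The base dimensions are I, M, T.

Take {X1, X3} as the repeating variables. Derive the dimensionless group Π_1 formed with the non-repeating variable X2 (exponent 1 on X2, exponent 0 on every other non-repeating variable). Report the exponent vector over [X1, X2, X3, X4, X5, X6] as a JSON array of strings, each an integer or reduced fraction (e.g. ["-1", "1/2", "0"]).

Write exponents as rows I,M,T / cols X1,X2,X3,X4,X5,X6:
  I: [-1 -1 -2  0  0  0]
  M: [ 0  0  1  1  1 -1]
  T: [ 1  1  1 -1 -1  1]
Echelon form has 2 nonzero rows (pivots: X1,X3)
Repeat: X1,X3; free: X2,X4,X5,X6
RREF:
  r0: [   1    1    0   -2   -2    2]
  r1: [   0    0    1    1    1   -1]
  r2: [   0    0    0    0    0    0]
Fix exponent of X2 at 1, X4 at 0, X5 at 0, X6 at 0; solve each RREF row for its pivot's exponent:
  r0: exp(X1) + (1)·1 = 0 ⇒ exp(X1) = -1
  r1: exp(X3) + (0)·1 = 0 ⇒ exp(X3) = 0
Π_1 = X1^-1 · X2

["-1", "1", "0", "0", "0", "0"]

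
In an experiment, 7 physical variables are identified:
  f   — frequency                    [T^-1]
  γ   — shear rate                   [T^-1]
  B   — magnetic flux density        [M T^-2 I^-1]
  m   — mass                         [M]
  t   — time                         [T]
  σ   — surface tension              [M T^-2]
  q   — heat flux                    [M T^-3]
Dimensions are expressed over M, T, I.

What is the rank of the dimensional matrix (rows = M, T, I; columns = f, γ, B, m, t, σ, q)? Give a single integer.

Dimensional matrix (M×T×I by f×γ×B×m×t×σ×q):
  M: [ 0  0  1  1  0  1  1]
  T: [-1 -1 -2  0  1 -2 -3]
  I: [ 0  0 -1  0  0  0  0]
RREF → pivots at {f,B,m} ⇒ r = 3

3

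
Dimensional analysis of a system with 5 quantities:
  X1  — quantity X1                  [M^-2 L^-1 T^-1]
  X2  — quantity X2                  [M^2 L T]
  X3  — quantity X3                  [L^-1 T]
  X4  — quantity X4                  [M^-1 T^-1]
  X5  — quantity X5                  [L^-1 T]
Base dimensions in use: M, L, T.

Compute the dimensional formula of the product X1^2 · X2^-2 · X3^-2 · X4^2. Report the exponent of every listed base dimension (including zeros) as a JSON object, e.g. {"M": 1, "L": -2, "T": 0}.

Write exponents as rows M,L,T / cols X1,X2,X3,X4,X5:
  M: [-2  2  0 -1  0]
  L: [-1  1 -1  0 -1]
  T: [-1  1  1 -1  1]
  [M]: (2)·-2+(-2)·2+(-2)·0+(2)·-1 = -10
  [L]: (2)·-1+(-2)·1+(-2)·-1+(2)·0 = -2
  [T]: (2)·-1+(-2)·1+(-2)·1+(2)·-1 = -8
⇒ M^-10 L^-2 T^-8

{"M": -10, "L": -2, "T": -8}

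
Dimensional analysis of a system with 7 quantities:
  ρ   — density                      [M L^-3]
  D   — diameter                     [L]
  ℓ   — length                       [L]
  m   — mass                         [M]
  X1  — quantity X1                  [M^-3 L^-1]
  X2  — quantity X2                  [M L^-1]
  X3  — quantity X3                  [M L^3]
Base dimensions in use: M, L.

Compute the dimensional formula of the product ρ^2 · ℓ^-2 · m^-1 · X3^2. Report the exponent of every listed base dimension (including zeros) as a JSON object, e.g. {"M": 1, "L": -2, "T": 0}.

Dimensional matrix (M×L by ρ×D×ℓ×m×X1×X2×X3):
  M: [ 1  0  0  1 -3  1  1]
  L: [-3  1  1  0 -1 -1  3]
  [M]: (2)·1+(-2)·0+(-1)·1+(2)·1 = 3
  [L]: (2)·-3+(-2)·1+(-1)·0+(2)·3 = -2
⇒ M^3 L^-2

{"M": 3, "L": -2}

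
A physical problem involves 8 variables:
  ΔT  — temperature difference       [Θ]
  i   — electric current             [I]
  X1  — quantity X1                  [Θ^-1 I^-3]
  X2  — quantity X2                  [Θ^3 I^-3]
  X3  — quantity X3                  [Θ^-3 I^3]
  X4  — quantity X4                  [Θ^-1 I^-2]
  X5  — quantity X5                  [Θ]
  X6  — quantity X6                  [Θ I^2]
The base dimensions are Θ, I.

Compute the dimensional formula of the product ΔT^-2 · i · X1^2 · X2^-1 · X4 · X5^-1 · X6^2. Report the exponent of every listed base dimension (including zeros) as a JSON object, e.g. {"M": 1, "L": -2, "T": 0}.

Dimensional matrix (Θ×I by ΔT×i×X1×X2×X3×X4×X5×X6):
  Θ: [ 1  0 -1  3 -3 -1  1  1]
  I: [ 0  1 -3 -3  3 -2  0  2]
  [Θ]: (-2)·1+(1)·0+(2)·-1+(-1)·3+(1)·-1+(-1)·1+(2)·1 = -7
  [I]: (-2)·0+(1)·1+(2)·-3+(-1)·-3+(1)·-2+(-1)·0+(2)·2 = 0
⇒ Θ^-7

{"Θ": -7, "I": 0}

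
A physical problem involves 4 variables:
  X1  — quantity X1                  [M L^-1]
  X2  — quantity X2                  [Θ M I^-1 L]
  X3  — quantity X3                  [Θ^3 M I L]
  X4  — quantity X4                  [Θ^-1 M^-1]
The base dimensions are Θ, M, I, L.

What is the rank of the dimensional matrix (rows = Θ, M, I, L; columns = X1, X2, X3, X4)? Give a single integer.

3

Dimensional matrix (Θ×M×I×L by X1×X2×X3×X4):
  Θ: [ 0  1  3 -1]
  M: [ 1  1  1 -1]
  I: [ 0 -1  1  0]
  L: [-1  1  1  0]
Row reduction gives pivot columns X1,X2,X3; rank = 3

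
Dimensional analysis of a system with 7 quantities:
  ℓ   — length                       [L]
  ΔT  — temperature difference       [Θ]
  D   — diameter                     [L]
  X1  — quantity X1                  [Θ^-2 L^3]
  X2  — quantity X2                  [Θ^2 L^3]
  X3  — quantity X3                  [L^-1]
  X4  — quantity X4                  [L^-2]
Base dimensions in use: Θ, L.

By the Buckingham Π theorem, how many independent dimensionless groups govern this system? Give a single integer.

Write exponents as rows Θ,L / cols ℓ,ΔT,D,X1,X2,X3,X4:
  Θ: [ 0  1  0 -2  2  0  0]
  L: [ 1  0  1  3  3 -1 -2]
Echelon form has 2 nonzero rows (pivots: ℓ,ΔT)
n=7, r=2 ⇒ 5 dimensionless groups

5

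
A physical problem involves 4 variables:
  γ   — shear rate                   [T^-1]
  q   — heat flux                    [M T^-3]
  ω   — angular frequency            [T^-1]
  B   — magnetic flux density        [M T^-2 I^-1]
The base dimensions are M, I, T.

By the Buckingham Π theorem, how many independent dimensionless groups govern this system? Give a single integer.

Write exponents as rows M,I,T / cols γ,q,ω,B:
  M: [ 0  1  0  1]
  I: [ 0  0  0 -1]
  T: [-1 -3 -1 -2]
RREF → pivots at {γ,q,B} ⇒ r = 3
Π count = n − r = 4 − 3 = 1

1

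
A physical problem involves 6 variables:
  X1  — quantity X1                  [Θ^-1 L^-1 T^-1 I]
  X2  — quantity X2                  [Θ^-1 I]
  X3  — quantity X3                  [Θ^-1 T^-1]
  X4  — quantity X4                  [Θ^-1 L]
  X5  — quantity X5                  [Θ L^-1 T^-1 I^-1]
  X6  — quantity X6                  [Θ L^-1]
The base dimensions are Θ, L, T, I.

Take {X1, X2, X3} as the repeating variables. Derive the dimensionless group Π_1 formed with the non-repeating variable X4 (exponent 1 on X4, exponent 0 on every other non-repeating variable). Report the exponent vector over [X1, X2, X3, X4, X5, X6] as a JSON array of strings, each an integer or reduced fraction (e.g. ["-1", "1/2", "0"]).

["1", "-1", "-1", "1", "0", "0"]

Dimensional matrix (Θ×L×T×I by X1×X2×X3×X4×X5×X6):
  Θ: [-1 -1 -1 -1  1  1]
  L: [-1  0  0  1 -1 -1]
  T: [-1  0 -1  0 -1  0]
  I: [ 1  1  0  0 -1  0]
Echelon form has 3 nonzero rows (pivots: X1,X2,X3)
Pivot set = {X1,X2,X3}, free = {X4,X5,X6}
RREF:
  r0: [   1    0    0   -1    1    1]
  r1: [   0    1    0    1   -2   -1]
  r2: [   0    0    1    1    0   -1]
  r3: [   0    0    0    0    0    0]
Fix exponent of X4 at 1, X5 at 0, X6 at 0; solve each RREF row for its pivot's exponent:
  r0: exp(X1) + (-1)·1 = 0 ⇒ exp(X1) = 1
  r1: exp(X2) + (1)·1 = 0 ⇒ exp(X2) = -1
  r2: exp(X3) + (1)·1 = 0 ⇒ exp(X3) = -1
Π_1 = X1 · X2^-1 · X3^-1 · X4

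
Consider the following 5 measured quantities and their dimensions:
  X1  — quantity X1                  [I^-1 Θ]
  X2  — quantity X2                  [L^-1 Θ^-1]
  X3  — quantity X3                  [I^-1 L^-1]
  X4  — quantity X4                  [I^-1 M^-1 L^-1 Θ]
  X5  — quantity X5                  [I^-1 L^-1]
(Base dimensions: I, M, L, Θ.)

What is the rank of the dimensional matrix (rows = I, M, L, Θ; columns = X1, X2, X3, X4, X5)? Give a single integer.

3

Write exponents as rows I,M,L,Θ / cols X1,X2,X3,X4,X5:
  I: [-1  0 -1 -1 -1]
  M: [ 0  0  0 -1  0]
  L: [ 0 -1 -1 -1 -1]
  Θ: [ 1 -1  0  1  0]
Row reduction gives pivot columns X1,X2,X4; rank = 3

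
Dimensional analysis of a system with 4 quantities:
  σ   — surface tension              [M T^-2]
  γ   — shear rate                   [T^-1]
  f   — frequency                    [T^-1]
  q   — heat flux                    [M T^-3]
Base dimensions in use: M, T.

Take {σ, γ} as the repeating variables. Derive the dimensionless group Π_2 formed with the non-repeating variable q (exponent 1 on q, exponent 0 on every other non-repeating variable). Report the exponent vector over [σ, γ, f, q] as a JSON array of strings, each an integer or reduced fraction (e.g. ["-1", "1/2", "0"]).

["-1", "-1", "0", "1"]

Dimensional matrix (M×T by σ×γ×f×q):
  M: [ 1  0  0  1]
  T: [-2 -1 -1 -3]
Row reduction gives pivot columns σ,γ; rank = 2
Repeat: σ,γ; free: f,q
RREF:
  r0: [   1    0    0    1]
  r1: [   0    1    1    1]
Fix exponent of q at 1, f at 0; solve each RREF row for its pivot's exponent:
  r0: exp(σ) + (1)·1 = 0 ⇒ exp(σ) = -1
  r1: exp(γ) + (1)·1 = 0 ⇒ exp(γ) = -1
Π_2 = σ^-1 · γ^-1 · q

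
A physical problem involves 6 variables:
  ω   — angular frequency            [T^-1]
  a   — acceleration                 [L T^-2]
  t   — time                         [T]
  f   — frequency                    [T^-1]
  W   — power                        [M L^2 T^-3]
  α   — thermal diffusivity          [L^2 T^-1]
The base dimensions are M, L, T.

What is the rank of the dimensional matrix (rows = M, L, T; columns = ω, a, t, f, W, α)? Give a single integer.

3

Exponent matrix [M,L,T] × [ω,a,t,f,W,α]:
  M: [ 0  0  0  0  1  0]
  L: [ 0  1  0  0  2  2]
  T: [-1 -2  1 -1 -3 -1]
Row reduction gives pivot columns ω,a,W; rank = 3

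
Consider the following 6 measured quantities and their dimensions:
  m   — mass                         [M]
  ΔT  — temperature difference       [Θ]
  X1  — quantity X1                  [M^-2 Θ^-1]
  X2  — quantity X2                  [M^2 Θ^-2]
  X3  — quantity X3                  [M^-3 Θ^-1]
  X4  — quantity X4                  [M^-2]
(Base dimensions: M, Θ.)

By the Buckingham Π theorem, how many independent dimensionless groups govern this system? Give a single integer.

Write exponents as rows M,Θ / cols m,ΔT,X1,X2,X3,X4:
  M: [ 1  0 -2  2 -3 -2]
  Θ: [ 0  1 -1 -2 -1  0]
Echelon form has 2 nonzero rows (pivots: m,ΔT)
n=6, r=2 ⇒ 4 dimensionless groups

4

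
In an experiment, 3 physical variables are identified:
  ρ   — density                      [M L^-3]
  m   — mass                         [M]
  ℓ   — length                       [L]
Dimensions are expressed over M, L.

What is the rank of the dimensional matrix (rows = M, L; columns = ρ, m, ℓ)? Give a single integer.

2

Write exponents as rows M,L / cols ρ,m,ℓ:
  M: [ 1  1  0]
  L: [-3  0  1]
Echelon form has 2 nonzero rows (pivots: ρ,m)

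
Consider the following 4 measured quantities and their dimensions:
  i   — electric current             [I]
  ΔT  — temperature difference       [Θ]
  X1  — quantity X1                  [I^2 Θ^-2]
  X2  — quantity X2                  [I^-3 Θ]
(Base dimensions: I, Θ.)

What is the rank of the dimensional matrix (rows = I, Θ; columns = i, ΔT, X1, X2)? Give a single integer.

2

Dimensional matrix (I×Θ by i×ΔT×X1×X2):
  I: [ 1  0  2 -3]
  Θ: [ 0  1 -2  1]
Row reduction gives pivot columns i,ΔT; rank = 2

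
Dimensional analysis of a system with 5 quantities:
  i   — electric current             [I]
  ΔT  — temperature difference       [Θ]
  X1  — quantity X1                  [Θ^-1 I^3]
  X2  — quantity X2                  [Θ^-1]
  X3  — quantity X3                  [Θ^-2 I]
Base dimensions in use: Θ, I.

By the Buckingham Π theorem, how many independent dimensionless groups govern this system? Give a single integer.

3

Write exponents as rows Θ,I / cols i,ΔT,X1,X2,X3:
  Θ: [ 0  1 -1 -1 -2]
  I: [ 1  0  3  0  1]
Row reduction gives pivot columns i,ΔT; rank = 2
Π count = n − r = 5 − 2 = 3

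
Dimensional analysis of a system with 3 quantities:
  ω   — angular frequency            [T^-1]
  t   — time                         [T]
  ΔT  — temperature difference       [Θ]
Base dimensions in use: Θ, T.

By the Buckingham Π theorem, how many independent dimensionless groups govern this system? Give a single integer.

Write exponents as rows Θ,T / cols ω,t,ΔT:
  Θ: [ 0  0  1]
  T: [-1  1  0]
Echelon form has 2 nonzero rows (pivots: ω,ΔT)
n=3, r=2 ⇒ 1 dimensionless group

1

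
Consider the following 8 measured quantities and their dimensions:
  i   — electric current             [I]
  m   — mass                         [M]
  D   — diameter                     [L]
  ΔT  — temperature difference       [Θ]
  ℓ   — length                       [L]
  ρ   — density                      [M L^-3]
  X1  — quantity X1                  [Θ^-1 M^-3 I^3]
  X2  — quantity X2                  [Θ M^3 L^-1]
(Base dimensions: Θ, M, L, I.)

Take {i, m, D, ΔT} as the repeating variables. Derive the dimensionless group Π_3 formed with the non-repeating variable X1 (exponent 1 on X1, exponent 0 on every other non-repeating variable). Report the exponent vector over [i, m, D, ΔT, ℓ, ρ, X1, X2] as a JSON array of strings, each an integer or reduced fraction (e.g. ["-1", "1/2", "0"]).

["-3", "3", "0", "1", "0", "0", "1", "0"]

Write exponents as rows Θ,M,L,I / cols i,m,D,ΔT,ℓ,ρ,X1,X2:
  Θ: [ 0  0  0  1  0  0 -1  1]
  M: [ 0  1  0  0  0  1 -3  3]
  L: [ 0  0  1  0  1 -3  0 -1]
  I: [ 1  0  0  0  0  0  3  0]
RREF → pivots at {i,m,D,ΔT} ⇒ r = 4
Pivot set = {i,m,D,ΔT}, free = {ℓ,ρ,X1,X2}
RREF:
  r0: [   1    0    0    0    0    0    3    0]
  r1: [   0    1    0    0    0    1   -3    3]
  r2: [   0    0    1    0    1   -3    0   -1]
  r3: [   0    0    0    1    0    0   -1    1]
Fix exponent of X1 at 1, ℓ at 0, ρ at 0, X2 at 0; solve each RREF row for its pivot's exponent:
  r0: exp(i) + (3)·1 = 0 ⇒ exp(i) = -3
  r1: exp(m) + (-3)·1 = 0 ⇒ exp(m) = 3
  r2: exp(D) + (0)·1 = 0 ⇒ exp(D) = 0
  r3: exp(ΔT) + (-1)·1 = 0 ⇒ exp(ΔT) = 1
Π_3 = i^-3 · m^3 · ΔT · X1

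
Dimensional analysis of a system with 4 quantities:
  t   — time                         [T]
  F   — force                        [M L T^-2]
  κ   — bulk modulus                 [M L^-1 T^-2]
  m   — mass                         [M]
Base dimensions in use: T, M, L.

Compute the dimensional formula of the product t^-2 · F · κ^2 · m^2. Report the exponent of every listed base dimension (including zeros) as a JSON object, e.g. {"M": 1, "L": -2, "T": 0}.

Write exponents as rows T,M,L / cols t,F,κ,m:
  T: [ 1 -2 -2  0]
  M: [ 0  1  1  1]
  L: [ 0  1 -1  0]
  [T]: (-2)·1+(1)·-2+(2)·-2+(2)·0 = -8
  [M]: (-2)·0+(1)·1+(2)·1+(2)·1 = 5
  [L]: (-2)·0+(1)·1+(2)·-1+(2)·0 = -1
⇒ T^-8 M^5 L^-1

{"T": -8, "M": 5, "L": -1}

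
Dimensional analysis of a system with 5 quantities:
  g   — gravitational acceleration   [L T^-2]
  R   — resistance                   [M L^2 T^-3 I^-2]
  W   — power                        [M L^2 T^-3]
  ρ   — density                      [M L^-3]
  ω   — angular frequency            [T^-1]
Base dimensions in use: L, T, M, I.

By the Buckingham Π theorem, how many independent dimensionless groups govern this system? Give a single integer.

1

Write exponents as rows L,T,M,I / cols g,R,W,ρ,ω:
  L: [ 1  2  2 -3  0]
  T: [-2 -3 -3  0 -1]
  M: [ 0  1  1  1  0]
  I: [ 0 -2  0  0  0]
Echelon form has 4 nonzero rows (pivots: g,R,W,ρ)
5 vars − rank 4 = 1 Π group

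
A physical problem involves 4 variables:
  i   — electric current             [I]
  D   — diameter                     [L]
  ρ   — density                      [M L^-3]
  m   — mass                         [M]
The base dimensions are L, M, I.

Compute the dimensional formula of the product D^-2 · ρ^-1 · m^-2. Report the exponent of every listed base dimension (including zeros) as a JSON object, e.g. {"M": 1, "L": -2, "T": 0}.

Write exponents as rows L,M,I / cols i,D,ρ,m:
  L: [ 0  1 -3  0]
  M: [ 0  0  1  1]
  I: [ 1  0  0  0]
  [L]: (-2)·1+(-1)·-3+(-2)·0 = 1
  [M]: (-2)·0+(-1)·1+(-2)·1 = -3
  [I]: (-2)·0+(-1)·0+(-2)·0 = 0
⇒ L M^-3

{"L": 1, "M": -3, "I": 0}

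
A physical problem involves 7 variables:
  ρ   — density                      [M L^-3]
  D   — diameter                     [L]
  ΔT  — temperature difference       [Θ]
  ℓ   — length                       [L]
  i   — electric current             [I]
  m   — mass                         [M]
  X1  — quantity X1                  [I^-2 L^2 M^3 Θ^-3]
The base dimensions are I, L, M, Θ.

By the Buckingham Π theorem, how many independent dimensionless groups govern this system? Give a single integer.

3

Write exponents as rows I,L,M,Θ / cols ρ,D,ΔT,ℓ,i,m,X1:
  I: [ 0  0  0  0  1  0 -2]
  L: [-3  1  0  1  0  0  2]
  M: [ 1  0  0  0  0  1  3]
  Θ: [ 0  0  1  0  0  0 -3]
Row reduction gives pivot columns ρ,D,ΔT,i; rank = 4
Π count = n − r = 7 − 4 = 3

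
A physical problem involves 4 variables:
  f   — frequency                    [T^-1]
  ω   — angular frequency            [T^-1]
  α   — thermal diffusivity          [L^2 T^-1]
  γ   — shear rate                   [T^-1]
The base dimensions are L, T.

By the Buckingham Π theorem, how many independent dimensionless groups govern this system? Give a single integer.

Exponent matrix [L,T] × [f,ω,α,γ]:
  L: [ 0  0  2  0]
  T: [-1 -1 -1 -1]
Row reduction gives pivot columns f,α; rank = 2
4 vars − rank 2 = 2 Π groups

2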